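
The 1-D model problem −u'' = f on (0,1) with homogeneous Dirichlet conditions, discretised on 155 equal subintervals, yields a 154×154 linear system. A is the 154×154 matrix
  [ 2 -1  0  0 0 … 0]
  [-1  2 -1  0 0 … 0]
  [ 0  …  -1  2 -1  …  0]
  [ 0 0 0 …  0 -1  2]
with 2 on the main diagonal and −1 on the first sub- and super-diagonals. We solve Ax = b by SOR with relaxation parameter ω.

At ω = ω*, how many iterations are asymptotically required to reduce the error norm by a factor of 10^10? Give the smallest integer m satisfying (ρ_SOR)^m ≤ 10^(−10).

[ρ_J] n=154: ρ(B_J) = cos(π/(n+1)) = cos(π/155) = 0.9997946.
√(1 − cos²(π/155)) = sin(π/155) ≈ 0.0202670.
[ω*] 2 ÷ (1 + 0.0202670) = 2 ÷ 1.0202670 = 1.9602712.
At ω = 1.9602712 every |λ(B_ω)| = ω−1, so ρ_SOR = 0.9602712.
(0.9602712)^m ≤ 10^{−10}  ⇒  m·ln(0.9602712) ≤ −10·ln10  ⇒  m ≥ 567.987  ⇒  m = 568

m = 568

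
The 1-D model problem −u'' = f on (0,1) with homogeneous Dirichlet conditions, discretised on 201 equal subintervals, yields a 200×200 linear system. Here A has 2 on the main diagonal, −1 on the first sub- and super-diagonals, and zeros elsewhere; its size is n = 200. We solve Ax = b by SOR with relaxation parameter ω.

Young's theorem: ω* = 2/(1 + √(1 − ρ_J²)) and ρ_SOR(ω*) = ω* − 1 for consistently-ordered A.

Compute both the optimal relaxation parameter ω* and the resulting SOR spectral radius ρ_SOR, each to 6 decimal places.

With n=200, ρ(Jacobi) = cos(π/201) = 0.999878.
root = sin(π/201) = 0.0156292  (since 1−cos² = sin²).
Young: ω* = 2/(1+√(1−ρ_J²)) = 2/(1+0.0156292) = 2/1.0156292 = 1.969223.
and ρ(B_{ω*}) = 1.969223 − 1 = 0.969223.

ω* = 1.969223, ρ_SOR = 0.969223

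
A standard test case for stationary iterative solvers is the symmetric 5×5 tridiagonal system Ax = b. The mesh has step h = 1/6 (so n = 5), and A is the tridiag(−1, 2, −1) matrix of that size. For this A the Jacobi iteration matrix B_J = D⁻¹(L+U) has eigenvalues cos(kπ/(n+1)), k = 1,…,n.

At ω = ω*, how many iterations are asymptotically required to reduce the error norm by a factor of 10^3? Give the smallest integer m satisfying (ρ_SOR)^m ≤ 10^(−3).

m = 7

[ρ_J] n=5: ρ(B_J) = cos(π/(n+1)) = cos(π/6) = 0.8660254.
√(1 − cos²(π/6)) = sin(π/6) ≈ 0.5000000.
Then 2/(1+√(1−ρ_J²)) = 2/(1+0.5000000); ω* = 2/1.5000000 = 1.3333333.
ρ(B_{ω*}) = ω*−1 = 0.3333333
Need (0.3333333)^m ≤ 10^(−3): m ≥ 3·ln10/|ln 0.3333333| = 6.90776/1.09861 = 6.288 ⇒ m = 7.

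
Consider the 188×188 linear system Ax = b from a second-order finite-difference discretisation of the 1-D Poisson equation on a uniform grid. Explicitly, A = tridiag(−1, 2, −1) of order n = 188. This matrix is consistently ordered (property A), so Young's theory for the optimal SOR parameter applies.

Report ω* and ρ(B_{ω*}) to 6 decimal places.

spectrum of D⁻¹(L+U) = {cos(kπ/189) : 1≤k≤188}; ρ_J = cos(π/189) = 0.999862.
√(1−ρ_J²) simplifies to sin(π/189) = 0.0166214.
So ω* = 2/1.0166214 = 1.967301 (Young).
Hence ρ(B_{ω*}) = 1.967301 − 1 = 0.967301.

ω* = 1.967301, ρ_SOR = 0.967301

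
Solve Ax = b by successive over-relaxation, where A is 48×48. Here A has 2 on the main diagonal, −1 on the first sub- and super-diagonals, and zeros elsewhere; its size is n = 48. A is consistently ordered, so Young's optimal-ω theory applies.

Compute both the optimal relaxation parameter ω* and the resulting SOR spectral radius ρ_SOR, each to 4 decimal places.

spectrum of D⁻¹(L+U) = {cos(kπ/49) : 1≤k≤48}; ρ_J = cos(π/49) = 0.9979.
root = sin(π/49) = 0.06407  (since 1−cos² = sin²).
Then 2/(1+√(1−ρ_J²)) = 2/(1+0.06407); ω* = 2/1.06407 = 1.8796.
ρ_SOR = ω* − 1 = 1.8796 − 1 = 0.8796.

ω* = 1.8796, ρ_SOR = 0.8796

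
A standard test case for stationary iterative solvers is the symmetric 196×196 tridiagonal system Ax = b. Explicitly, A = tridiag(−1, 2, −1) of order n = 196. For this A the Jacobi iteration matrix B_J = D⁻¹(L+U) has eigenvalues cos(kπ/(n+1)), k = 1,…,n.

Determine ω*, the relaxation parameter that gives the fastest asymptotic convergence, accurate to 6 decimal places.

With n=196, ρ(Jacobi) = cos(π/197) = 0.999873.
1 − cos²(π/197) = sin²(π/197) ⇒ √(1−ρ_J²) = sin(π/197) = 0.0159465.
Young: ω* = 2/(1+√(1−ρ_J²)) = 2/(1+0.0159465) = 2/1.0159465 = 1.968608.
and ρ(B_{ω*}) = 1.968608 − 1 = 0.968608.

ω* = 1.968608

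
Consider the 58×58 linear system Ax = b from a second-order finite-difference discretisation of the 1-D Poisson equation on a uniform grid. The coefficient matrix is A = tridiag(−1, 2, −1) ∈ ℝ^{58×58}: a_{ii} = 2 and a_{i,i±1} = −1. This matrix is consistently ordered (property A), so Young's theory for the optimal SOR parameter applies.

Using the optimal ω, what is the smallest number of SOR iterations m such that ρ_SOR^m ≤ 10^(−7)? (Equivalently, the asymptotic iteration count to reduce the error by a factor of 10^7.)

m = 152

With n=58, ρ(Jacobi) = cos(π/59) = 0.9985827.
√(1−ρ_J²) simplifies to sin(π/59) = 0.0532222.
Young: ω* = 2/(1+√(1−ρ_J²)) = 2/(1+0.0532222) = 2/1.0532222 = 1.8989345.
ρ_SOR = ω* − 1 ≈ 0.8989345.
For 7 digits: m = 7·ln10 / (−ln 0.8989345) = 16.1181/0.106545 = 151.280; round up → m = 152.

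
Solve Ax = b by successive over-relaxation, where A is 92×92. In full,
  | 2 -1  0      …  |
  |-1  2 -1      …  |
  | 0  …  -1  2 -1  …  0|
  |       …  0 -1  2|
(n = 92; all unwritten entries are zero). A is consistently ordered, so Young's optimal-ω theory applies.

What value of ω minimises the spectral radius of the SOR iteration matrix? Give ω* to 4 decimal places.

ω* = 1.9347

spectrum of D⁻¹(L+U) = {cos(kπ/93) : 1≤k≤92}; ρ_J = cos(π/93) = 0.9994.
√(1 − cos²(π/93)) = sin(π/93) ≈ 0.03377.
Young: ω* = 2/(1+√(1−ρ_J²)) = 2/(1+0.03377) = 2/1.03377 = 1.9347.
ρ_SOR = ω* − 1 ≈ 0.9347.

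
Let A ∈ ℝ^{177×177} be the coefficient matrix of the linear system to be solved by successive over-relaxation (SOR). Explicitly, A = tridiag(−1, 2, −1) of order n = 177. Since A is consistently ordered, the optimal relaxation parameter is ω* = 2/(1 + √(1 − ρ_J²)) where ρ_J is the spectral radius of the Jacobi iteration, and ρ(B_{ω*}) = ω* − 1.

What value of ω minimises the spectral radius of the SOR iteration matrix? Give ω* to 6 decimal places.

B_J for the 177×177 system has eigenvalues cos(kπ/178); ρ_J = cos(π/178) = 0.999844.
root = sin(π/178) = 0.0176485  (since 1−cos² = sin²).
So ω* = 2/1.0176485 = 1.965315 (Young).
ρ(B_{ω*}) = ω*−1 = 0.965315

ω* = 1.965315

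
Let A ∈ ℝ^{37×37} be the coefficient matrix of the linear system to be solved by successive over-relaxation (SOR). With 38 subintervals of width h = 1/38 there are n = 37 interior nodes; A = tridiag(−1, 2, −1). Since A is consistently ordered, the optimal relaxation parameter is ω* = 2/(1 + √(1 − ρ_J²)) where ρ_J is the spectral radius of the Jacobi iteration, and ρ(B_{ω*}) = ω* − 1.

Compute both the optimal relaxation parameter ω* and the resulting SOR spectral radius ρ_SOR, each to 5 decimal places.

n=37: λ(B_J) = 1 − λ(A)/2 = cos(kπ/38); k=1 gives ρ_J = 0.99658.
root = sin(π/38) = 0.082579  (since 1−cos² = sin²).
ω* = 2/(1+0.082579) = 1.84744
ρ(B_{ω*}) = ω*−1 = 0.84744

ω* = 1.84744, ρ_SOR = 0.84744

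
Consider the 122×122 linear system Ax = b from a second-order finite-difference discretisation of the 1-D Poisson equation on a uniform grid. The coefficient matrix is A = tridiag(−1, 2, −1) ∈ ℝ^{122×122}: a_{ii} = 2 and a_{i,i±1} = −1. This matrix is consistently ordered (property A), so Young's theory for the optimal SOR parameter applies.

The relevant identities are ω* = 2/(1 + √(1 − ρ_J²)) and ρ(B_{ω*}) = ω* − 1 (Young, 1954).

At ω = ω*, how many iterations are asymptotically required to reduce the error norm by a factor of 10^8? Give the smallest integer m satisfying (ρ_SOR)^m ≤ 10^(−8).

With n=122, ρ(Jacobi) = cos(π/123) = 0.9996738.
√(1−ρ_J²) simplifies to sin(π/123) = 0.0255386.
ω* = 2 / (1 + 0.0255386) = 2 / 1.0255386 ≈ 1.9501948.
ρ_SOR = ω* − 1 = 1.9501948 − 1 = 0.9501948.
8·ln10 = 18.4207; −ln(0.9501948) = 0.0510883; m = ⌈18.4207/0.0510883⌉ = ⌈360.566⌉ = 361.

m = 361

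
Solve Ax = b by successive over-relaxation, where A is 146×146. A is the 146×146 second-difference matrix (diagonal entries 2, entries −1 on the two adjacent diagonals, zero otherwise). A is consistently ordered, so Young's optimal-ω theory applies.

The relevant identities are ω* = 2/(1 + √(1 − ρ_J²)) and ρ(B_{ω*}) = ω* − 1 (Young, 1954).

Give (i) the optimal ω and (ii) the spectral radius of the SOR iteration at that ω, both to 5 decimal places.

ω* = 1.95815, ρ_SOR = 0.95815

spectrum of D⁻¹(L+U) = {cos(kπ/147) : 1≤k≤146}; ρ_J = cos(π/147) = 0.99977.
√(1−ρ_J²) = |sin(π/147)| = 0.021370
Young: ω* = 2/(1+√(1−ρ_J²)) = 2/(1+0.021370) = 2/1.021370 = 1.95815.
ρ_SOR = ω* − 1 = 1.95815 − 1 = 0.95815.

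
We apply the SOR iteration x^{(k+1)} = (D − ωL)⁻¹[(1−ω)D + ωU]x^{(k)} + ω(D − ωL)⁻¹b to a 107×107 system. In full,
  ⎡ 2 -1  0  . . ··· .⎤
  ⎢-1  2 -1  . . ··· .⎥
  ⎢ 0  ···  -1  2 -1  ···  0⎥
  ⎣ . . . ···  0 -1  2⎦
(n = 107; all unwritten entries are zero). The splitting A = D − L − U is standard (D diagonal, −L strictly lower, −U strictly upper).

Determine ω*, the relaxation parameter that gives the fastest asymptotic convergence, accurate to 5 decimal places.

[ρ_J] n=107: ρ(B_J) = cos(π/(n+1)) = cos(π/108) = 0.99958.
1 − cos²(π/108) = sin²(π/108) ⇒ √(1−ρ_J²) = sin(π/108) = 0.029085.
Then 2/(1+√(1−ρ_J²)) = 2/(1+0.029085); ω* = 2/1.029085 = 1.94347.
ρ_SOR = ω* − 1 ≈ 0.94347.

ω* = 1.94347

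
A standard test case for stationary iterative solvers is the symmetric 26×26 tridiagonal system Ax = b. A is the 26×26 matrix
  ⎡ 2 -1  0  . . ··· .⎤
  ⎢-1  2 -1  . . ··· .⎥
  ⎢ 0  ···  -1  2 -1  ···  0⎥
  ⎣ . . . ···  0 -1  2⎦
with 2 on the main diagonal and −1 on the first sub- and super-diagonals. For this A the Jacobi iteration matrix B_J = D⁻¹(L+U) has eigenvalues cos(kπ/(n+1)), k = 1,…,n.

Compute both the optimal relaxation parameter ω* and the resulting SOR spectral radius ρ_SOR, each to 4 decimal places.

ω* = 1.7920, ρ_SOR = 0.7920

B_J for the 26×26 system has eigenvalues cos(kπ/27); ρ_J = cos(π/27) = 0.9932.
√(1−ρ_J²) simplifies to sin(π/27) = 0.11609.
[ω*] 2 ÷ (1 + 0.11609) = 2 ÷ 1.11609 = 1.7920.
ρ(B_{ω*}) = ω*−1 = 0.7920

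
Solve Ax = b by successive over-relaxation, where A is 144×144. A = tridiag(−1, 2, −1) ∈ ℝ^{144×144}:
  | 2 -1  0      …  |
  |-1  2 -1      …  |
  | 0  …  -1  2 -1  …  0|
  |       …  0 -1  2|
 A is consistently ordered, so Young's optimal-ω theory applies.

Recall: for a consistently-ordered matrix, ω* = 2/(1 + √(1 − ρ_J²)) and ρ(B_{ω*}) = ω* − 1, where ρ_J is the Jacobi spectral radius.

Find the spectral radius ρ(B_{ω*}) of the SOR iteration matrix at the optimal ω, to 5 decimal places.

With n=144, ρ(Jacobi) = cos(π/145) = 0.99977.
√(1 − cos²(π/145)) = sin(π/145) ≈ 0.021664.
ω* = 2/(1 + 0.021664) = 2/1.021664 = 1.95759.
and ρ(B_{ω*}) = 1.95759 − 1 = 0.95759.

ρ_SOR = 0.95759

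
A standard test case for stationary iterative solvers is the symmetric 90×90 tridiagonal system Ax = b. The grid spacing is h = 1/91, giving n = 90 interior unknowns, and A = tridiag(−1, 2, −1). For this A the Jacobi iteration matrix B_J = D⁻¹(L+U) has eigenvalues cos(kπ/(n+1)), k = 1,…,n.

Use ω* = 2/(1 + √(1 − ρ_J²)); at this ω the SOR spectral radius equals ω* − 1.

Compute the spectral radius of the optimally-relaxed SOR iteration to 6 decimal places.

n=90: λ(B_J) = 1 − λ(A)/2 = cos(kπ/91); k=1 gives ρ_J = 0.999404.
√(1−ρ_J²) simplifies to sin(π/91) = 0.0345161.
Then 2/(1+√(1−ρ_J²)) = 2/(1+0.0345161); ω* = 2/1.0345161 = 1.933271.
Hence ρ(B_{ω*}) = 1.933271 − 1 = 0.933271.

ρ_SOR = 0.933271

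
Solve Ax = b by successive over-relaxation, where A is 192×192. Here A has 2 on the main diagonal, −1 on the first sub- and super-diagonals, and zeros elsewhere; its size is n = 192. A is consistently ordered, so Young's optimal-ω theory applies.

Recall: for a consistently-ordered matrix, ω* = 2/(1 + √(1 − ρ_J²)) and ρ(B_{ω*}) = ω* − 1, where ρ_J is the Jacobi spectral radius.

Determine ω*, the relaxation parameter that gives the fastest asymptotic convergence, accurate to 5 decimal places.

n=192: λ(B_J) = 1 − λ(A)/2 = cos(kπ/193); k=1 gives ρ_J = 0.99987.
√(1−ρ_J²) = |sin(π/193)| = 0.016277
ω* = 2/(1+0.016277) = 1.96797
ρ_SOR = ω* − 1 = 1.96797 − 1 = 0.96797.

ω* = 1.96797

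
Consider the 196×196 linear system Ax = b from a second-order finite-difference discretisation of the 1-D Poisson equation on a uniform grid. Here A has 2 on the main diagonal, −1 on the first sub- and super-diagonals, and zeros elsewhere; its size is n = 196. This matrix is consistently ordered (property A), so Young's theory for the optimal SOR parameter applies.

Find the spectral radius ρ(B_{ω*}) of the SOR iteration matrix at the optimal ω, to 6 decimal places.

ρ_J = max_k |cos(kπ/197)| = cos(π/197) = 0.999873
√(1−ρ_J²) simplifies to sin(π/197) = 0.0159465.
Young: ω* = 2/(1+√(1−ρ_J²)) = 2/(1+0.0159465) = 2/1.0159465 = 1.968608.
and ρ(B_{ω*}) = 1.968608 − 1 = 0.968608.

ρ_SOR = 0.968608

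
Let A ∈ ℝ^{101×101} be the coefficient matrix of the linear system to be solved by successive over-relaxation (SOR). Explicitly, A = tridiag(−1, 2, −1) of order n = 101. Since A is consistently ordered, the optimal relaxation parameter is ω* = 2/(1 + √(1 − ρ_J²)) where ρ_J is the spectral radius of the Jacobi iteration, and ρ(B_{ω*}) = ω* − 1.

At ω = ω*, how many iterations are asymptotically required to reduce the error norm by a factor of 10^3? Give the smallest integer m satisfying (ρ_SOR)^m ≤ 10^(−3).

B_J for the 101×101 system has eigenvalues cos(kπ/102); ρ_J = cos(π/102) = 0.9995257.
√(1−ρ_J²) simplifies to sin(π/102) = 0.0307951.
ω* = 2 / (1 + 0.0307951) = 2 / 1.0307951 ≈ 1.9402498.
and ρ(B_{ω*}) = 1.9402498 − 1 = 0.9402498.
ρ_SOR^m ≤ 10^(−3) ⇔ m ≥ 3·ln10/(−ln 0.9402498) = 6.90776/0.0616097 = 112.121; m = ⌈112.121⌉ = 113.

m = 113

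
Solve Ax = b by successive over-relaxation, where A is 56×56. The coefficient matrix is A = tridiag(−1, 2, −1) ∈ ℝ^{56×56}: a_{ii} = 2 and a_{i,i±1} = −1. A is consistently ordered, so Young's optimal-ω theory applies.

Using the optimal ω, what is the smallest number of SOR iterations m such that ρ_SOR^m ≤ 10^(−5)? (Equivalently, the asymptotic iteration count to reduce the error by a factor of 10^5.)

m = 105

B_J for the 56×56 system has eigenvalues cos(kπ/57); ρ_J = cos(π/57) = 0.9984815.
√(1−ρ_J²) = |sin(π/57)| = 0.0550878
ω* = 2 / (1 + 0.0550878) = 2 / 1.0550878 ≈ 1.8955768.
[ρ_SOR] ω* − 1 = 0.8955768.
5·ln10 = 11.5129; −ln(0.8955768) = 0.110287; m = ⌈11.5129/0.110287⌉ = ⌈104.390⌉ = 105.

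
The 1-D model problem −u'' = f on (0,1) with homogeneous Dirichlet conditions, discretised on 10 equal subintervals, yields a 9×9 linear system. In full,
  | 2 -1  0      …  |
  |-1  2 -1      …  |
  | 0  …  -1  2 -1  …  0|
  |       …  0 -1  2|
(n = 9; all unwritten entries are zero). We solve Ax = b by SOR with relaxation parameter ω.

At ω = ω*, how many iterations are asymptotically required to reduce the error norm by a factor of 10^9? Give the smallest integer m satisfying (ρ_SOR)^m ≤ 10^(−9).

m = 33

spectrum of D⁻¹(L+U) = {cos(kπ/10) : 1≤k≤9}; ρ_J = cos(π/10) = 0.9510565.
√(1−ρ_J²) simplifies to sin(π/10) = 0.3090170.
Then 2/(1+√(1−ρ_J²)) = 2/(1+0.3090170); ω* = 2/1.3090170 = 1.5278640.
At ω = 1.5278640 every |λ(B_ω)| = ω−1, so ρ_SOR = 0.5278640.
9·ln10 = 20.7233; −ln(0.5278640) = 0.638917; m = ⌈20.7233/0.638917⌉ = ⌈32.435⌉ = 33.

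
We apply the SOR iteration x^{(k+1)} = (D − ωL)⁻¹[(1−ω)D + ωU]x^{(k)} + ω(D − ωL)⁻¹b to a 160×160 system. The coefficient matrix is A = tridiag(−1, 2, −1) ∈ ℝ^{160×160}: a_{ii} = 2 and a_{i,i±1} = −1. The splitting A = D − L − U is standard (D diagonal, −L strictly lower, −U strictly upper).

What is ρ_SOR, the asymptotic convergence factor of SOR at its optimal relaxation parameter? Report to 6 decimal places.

ρ_J = max_k |cos(kπ/161)| = cos(π/161) = 0.999810
√(1 − cos²(π/161)) = sin(π/161) ≈ 0.0195118.
ω* = 2 / (1 + 0.0195118) = 2 / 1.0195118 ≈ 1.961723.
[ρ_SOR] ω* − 1 = 0.961723.

ρ_SOR = 0.961723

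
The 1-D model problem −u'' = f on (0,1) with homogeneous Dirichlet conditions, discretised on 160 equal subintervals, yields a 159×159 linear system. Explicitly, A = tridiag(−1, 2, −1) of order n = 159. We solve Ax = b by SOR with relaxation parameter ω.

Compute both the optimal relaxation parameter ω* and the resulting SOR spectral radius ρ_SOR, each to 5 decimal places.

[ρ_J] n=159: ρ(B_J) = cos(π/(n+1)) = cos(π/160) = 0.99981.
1 − cos²(π/160) = sin²(π/160) ⇒ √(1−ρ_J²) = sin(π/160) = 0.019634.
Young: ω* = 2/(1+√(1−ρ_J²)) = 2/(1+0.019634) = 2/1.019634 = 1.96149.
ρ_SOR = ω* − 1 ≈ 0.96149.

ω* = 1.96149, ρ_SOR = 0.96149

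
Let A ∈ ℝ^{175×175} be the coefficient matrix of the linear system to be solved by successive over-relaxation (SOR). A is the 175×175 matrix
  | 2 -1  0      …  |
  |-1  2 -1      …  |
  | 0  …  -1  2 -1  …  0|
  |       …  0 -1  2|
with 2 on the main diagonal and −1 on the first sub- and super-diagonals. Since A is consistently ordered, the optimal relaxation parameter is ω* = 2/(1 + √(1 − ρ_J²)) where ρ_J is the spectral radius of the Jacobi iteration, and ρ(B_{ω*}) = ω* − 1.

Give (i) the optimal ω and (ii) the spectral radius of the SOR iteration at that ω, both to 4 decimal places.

ω* = 1.9649, ρ_SOR = 0.9649

[ρ_J] n=175: ρ(B_J) = cos(π/(n+1)) = cos(π/176) = 0.9998.
√(1 − cos²(π/176)) = sin(π/176) ≈ 0.01785.
Young: ω* = 2/(1+√(1−ρ_J²)) = 2/(1+0.01785) = 2/1.01785 = 1.9649.
ρ_SOR = ω* − 1 ≈ 0.9649.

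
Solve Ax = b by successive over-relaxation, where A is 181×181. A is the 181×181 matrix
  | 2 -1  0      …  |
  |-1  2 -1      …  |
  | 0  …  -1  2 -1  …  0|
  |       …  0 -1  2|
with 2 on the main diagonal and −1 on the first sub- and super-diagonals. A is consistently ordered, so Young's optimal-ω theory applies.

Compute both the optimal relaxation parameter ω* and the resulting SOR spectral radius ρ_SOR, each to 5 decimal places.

spectrum of D⁻¹(L+U) = {cos(kπ/182) : 1≤k≤181}; ρ_J = cos(π/182) = 0.99985.
√(1−ρ_J²) = |sin(π/182)| = 0.017261
So ω* = 2/1.017261 = 1.96606 (Young).
Hence ρ(B_{ω*}) = 1.96606 − 1 = 0.96606.

ω* = 1.96606, ρ_SOR = 0.96606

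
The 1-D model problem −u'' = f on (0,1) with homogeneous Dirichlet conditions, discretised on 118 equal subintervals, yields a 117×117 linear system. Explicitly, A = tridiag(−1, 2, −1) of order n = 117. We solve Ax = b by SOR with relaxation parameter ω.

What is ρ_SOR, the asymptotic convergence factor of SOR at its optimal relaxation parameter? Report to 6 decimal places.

ρ_SOR = 0.948140

[ρ_J] n=117: ρ(B_J) = cos(π/(n+1)) = cos(π/118) = 0.999646.
root = sin(π/118) = 0.0266205  (since 1−cos² = sin²).
Young: ω* = 2/(1+√(1−ρ_J²)) = 2/(1+0.0266205) = 2/1.0266205 = 1.948140.
and ρ(B_{ω*}) = 1.948140 − 1 = 0.948140.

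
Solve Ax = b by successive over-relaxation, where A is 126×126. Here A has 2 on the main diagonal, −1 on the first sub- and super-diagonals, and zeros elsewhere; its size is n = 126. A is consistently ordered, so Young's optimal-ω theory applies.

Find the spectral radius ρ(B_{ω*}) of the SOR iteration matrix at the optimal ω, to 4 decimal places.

ρ_SOR = 0.9517

spectrum of D⁻¹(L+U) = {cos(kπ/127) : 1≤k≤126}; ρ_J = cos(π/127) = 0.9997.
√(1−ρ_J²) = |sin(π/127)| = 0.02473
ω* = 2 / (1 + 0.02473) = 2 / 1.02473 ≈ 1.9517.
ρ_SOR = ω* − 1 ≈ 0.9517.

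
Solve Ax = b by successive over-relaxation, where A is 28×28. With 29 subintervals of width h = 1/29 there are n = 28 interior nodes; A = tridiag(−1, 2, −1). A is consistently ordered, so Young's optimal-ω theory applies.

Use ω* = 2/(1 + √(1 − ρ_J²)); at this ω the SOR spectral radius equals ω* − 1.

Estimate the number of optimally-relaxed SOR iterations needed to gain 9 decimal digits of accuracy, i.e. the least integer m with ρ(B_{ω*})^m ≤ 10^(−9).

ρ_J = max_k |cos(kπ/29)| = cos(π/29) = 0.9941380
√(1 − cos²(π/29)) = sin(π/29) ≈ 0.1081190.
ω* = 2/(1 + 0.1081190) = 2/1.1081190 = 1.8048603.
Hence ρ(B_{ω*}) = 1.8048603 − 1 = 0.8048603.
Need (0.8048603)^m ≤ 10^(−9): m ≥ 9·ln10/|ln 0.8048603| = 20.7233/0.217087 = 95.461 ⇒ m = 96.

m = 96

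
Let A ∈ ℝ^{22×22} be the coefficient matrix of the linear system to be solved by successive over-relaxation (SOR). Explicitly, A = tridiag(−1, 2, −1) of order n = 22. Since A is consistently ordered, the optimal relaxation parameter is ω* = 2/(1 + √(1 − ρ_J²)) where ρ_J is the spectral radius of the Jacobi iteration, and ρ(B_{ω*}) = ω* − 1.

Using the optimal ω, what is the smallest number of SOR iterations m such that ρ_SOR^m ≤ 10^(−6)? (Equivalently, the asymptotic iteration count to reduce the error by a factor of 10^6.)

ρ_J = max_k |cos(kπ/23)| = cos(π/23) = 0.9906859
√(1 − cos²(π/23)) = sin(π/23) ≈ 0.1361666.
ω* = 2 / (1 + 0.1361666) = 2 / 1.1361666 ≈ 1.7603052.
[ρ_SOR] ω* − 1 = 0.7603052.
m ≥ 6·ln10 / (−ln 0.7603052) = 50.415; smallest integer m = 51.

m = 51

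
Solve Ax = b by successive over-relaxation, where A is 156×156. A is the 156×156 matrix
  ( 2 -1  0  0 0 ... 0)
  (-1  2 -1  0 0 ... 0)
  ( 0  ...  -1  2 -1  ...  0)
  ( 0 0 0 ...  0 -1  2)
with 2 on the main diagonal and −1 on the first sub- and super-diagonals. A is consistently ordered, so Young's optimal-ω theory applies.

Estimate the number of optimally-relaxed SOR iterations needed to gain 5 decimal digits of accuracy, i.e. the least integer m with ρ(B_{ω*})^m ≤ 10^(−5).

m = 288

n=156: λ(B_J) = 1 − λ(A)/2 = cos(kπ/157); k=1 gives ρ_J = 0.9997998.
1 − cos²(π/157) = sin²(π/157) ⇒ √(1−ρ_J²) = sin(π/157) = 0.0200088.
ω* = 2/(1 + 0.0200088) = 2/1.0200088 = 1.9607674.
ρ_SOR = ω* − 1 = 1.9607674 − 1 = 0.9607674.
m ≥ 5·ln10 / (−ln 0.9607674) = 287.658; smallest integer m = 288.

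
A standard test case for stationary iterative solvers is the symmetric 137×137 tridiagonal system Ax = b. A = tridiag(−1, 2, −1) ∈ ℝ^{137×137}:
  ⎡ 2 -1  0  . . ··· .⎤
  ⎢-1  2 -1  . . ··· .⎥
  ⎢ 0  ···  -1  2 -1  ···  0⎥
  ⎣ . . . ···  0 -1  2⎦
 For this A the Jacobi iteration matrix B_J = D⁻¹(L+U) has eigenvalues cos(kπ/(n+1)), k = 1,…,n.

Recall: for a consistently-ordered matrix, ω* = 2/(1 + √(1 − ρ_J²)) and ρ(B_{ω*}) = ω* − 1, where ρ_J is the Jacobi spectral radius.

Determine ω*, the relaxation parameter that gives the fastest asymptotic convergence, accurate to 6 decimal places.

ω* = 1.955487

n=137: λ(B_J) = 1 − λ(A)/2 = cos(kπ/138); k=1 gives ρ_J = 0.999741.
1 − cos²(π/138) = sin²(π/138) ⇒ √(1−ρ_J²) = sin(π/138) = 0.0227632.
ω* = 2/(1 + 0.0227632) = 2/1.0227632 = 1.955487.
ρ_SOR = ω* − 1 = 1.955487 − 1 = 0.955487.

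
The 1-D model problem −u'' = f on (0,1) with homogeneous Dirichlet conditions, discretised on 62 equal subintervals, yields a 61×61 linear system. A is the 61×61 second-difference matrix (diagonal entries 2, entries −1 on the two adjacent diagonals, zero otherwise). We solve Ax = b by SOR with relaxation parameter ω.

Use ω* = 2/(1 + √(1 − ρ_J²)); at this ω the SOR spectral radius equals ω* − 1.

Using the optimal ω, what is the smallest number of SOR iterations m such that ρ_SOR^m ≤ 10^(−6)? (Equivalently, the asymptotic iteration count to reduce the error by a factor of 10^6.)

m = 137

ρ_J = max_k |cos(kπ/62)| = cos(π/62) = 0.9987165
root = sin(π/62) = 0.0506492  (since 1−cos² = sin²).
ω* = 2 / (1 + 0.0506492) = 2 / 1.0506492 ≈ 1.9035849.
ρ_SOR = ω* − 1 ≈ 0.9035849.
m ≥ 6·ln10 / (−ln 0.9035849) = 136.268; smallest integer m = 137.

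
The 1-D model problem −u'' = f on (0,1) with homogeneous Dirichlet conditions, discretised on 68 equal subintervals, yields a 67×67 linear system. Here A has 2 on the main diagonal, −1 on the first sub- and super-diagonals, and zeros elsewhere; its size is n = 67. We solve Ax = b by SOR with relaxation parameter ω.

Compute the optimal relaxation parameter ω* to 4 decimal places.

ω* = 1.9117

ρ_J = max_k |cos(kπ/68)| = cos(π/68) = 0.9989
1 − cos²(π/68) = sin²(π/68) ⇒ √(1−ρ_J²) = sin(π/68) = 0.04618.
Young: ω* = 2/(1+√(1−ρ_J²)) = 2/(1+0.04618) = 2/1.04618 = 1.9117.
[ρ_SOR] ω* − 1 = 0.9117.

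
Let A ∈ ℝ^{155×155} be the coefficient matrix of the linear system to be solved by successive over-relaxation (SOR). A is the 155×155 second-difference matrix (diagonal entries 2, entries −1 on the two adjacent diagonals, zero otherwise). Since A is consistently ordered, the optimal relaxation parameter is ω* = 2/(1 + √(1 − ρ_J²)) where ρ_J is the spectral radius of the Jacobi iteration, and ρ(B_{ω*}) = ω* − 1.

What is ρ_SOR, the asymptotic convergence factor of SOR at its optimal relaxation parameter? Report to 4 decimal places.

ρ_SOR = 0.9605

With n=155, ρ(Jacobi) = cos(π/156) = 0.9998.
1 − cos²(π/156) = sin²(π/156) ⇒ √(1−ρ_J²) = sin(π/156) = 0.02014.
ω* = 2 / (1 + 0.02014) = 2 / 1.02014 ≈ 1.9605.
ρ_SOR = ω* − 1 = 1.9605 − 1 = 0.9605.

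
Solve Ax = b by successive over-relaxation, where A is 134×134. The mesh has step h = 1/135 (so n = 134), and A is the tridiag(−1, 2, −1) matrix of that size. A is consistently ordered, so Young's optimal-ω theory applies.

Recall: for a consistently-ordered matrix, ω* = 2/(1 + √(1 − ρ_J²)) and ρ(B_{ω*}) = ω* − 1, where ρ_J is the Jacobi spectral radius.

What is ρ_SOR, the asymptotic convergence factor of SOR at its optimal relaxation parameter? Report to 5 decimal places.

With n=134, ρ(Jacobi) = cos(π/135) = 0.99973.
√(1−ρ_J²) simplifies to sin(π/135) = 0.023269.
ω* = 2/(1+0.023269) = 1.95452
ρ_SOR = ω* − 1 ≈ 0.95452.

ρ_SOR = 0.95452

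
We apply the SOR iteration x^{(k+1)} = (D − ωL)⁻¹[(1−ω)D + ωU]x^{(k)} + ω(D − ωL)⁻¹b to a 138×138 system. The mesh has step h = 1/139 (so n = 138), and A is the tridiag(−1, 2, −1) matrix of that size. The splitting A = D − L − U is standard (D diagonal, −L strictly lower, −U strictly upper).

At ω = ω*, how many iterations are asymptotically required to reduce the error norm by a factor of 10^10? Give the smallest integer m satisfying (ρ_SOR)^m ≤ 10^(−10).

m = 510

½·tridiag(1,0,1) at n=138: λ_k = cos(kπ/139); max |λ| at k=1 ⇒ ρ_J = cos(π/139) ≈ 0.9997446.
√(1−ρ_J²) simplifies to sin(π/139) = 0.0225995.
ω* = 2/(1+0.0225995) = 1.9557999
Hence ρ(B_{ω*}) = 1.9557999 − 1 = 0.9557999.
ρ_SOR^m ≤ 10^(−10) ⇔ m ≥ 10·ln10/(−ln 0.9557999) = 23.0259/0.0452067 = 509.347; m = ⌈509.347⌉ = 510.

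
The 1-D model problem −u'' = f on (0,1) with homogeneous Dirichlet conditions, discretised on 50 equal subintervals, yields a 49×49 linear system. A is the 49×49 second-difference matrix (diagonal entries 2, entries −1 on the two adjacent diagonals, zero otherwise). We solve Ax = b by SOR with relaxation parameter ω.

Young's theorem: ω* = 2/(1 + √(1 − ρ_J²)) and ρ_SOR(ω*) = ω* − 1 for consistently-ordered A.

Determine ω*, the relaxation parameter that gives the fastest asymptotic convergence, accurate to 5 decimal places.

ω* = 1.88184

ρ_J = max_k |cos(kπ/50)| = cos(π/50) = 0.99803
1 − cos²(π/50) = sin²(π/50) ⇒ √(1−ρ_J²) = sin(π/50) = 0.062791.
So ω* = 2/1.062791 = 1.88184 (Young).
[ρ_SOR] ω* − 1 = 0.88184.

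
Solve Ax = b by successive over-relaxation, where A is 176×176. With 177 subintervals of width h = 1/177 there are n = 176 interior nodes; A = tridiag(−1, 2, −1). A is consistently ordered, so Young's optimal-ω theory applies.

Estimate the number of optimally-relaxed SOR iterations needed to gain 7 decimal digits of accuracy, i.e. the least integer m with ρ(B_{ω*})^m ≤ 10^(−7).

m = 455

[ρ_J] n=176: ρ(B_J) = cos(π/(n+1)) = cos(π/177) = 0.9998425.
√(1−ρ_J²) simplifies to sin(π/177) = 0.0177482.
So ω* = 2/1.0177482 = 1.9651226 (Young).
Hence ρ(B_{ω*}) = 1.9651226 − 1 = 0.9651226.
For 7 digits: m = 7·ln10 / (−ln 0.9651226) = 16.1181/0.0355001 = 454.030; round up → m = 455.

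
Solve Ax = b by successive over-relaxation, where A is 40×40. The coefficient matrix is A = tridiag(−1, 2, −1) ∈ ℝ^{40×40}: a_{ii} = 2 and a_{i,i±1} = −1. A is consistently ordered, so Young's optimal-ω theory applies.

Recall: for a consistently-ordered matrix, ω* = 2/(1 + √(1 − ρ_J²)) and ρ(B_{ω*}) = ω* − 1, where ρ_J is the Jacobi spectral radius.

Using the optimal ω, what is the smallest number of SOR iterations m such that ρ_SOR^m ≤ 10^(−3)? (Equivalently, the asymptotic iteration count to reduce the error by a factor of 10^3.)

n=40: λ(B_J) = 1 − λ(A)/2 = cos(kπ/41); k=1 gives ρ_J = 0.9970658.
1 − cos²(π/41) = sin²(π/41) ⇒ √(1−ρ_J²) = sin(π/41) = 0.0765493.
ω* = 2/(1 + 0.0765493) = 2/1.0765493 = 1.8577877.
ρ(B_{ω*}) = ω*−1 = 0.8577877
ρ_SOR^m ≤ 10^(−3) ⇔ m ≥ 3·ln10/(−ln 0.8577877) = 6.90776/0.153399 = 45.031; m = ⌈45.031⌉ = 46.

m = 46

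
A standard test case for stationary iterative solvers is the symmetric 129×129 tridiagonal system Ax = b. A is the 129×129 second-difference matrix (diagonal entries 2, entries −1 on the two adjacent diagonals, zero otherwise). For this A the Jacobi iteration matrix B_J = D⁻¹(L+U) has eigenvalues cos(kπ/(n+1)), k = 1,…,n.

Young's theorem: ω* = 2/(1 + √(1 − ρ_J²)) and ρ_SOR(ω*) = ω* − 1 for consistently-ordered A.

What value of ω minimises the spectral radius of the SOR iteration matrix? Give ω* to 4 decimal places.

ω* = 1.9528

[ρ_J] n=129: ρ(B_J) = cos(π/(n+1)) = cos(π/130) = 0.9997.
√(1 − cos²(π/130)) = sin(π/130) ≈ 0.02416.
ω* = 2/(1 + 0.02416) = 2/1.02416 = 1.9528.
ρ(B_{ω*}) = ω*−1 = 0.9528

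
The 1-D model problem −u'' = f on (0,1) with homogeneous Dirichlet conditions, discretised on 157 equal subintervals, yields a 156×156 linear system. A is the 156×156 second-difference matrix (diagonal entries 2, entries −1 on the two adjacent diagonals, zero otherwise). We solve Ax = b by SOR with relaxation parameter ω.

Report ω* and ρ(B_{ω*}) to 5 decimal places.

ω* = 1.96077, ρ_SOR = 0.96077

ρ_J = max_k |cos(kπ/157)| = cos(π/157) = 0.99980
√(1−ρ_J²) = |sin(π/157)| = 0.020009
[ω*] 2 ÷ (1 + 0.020009) = 2 ÷ 1.020009 = 1.96077.
At ω = 1.96077 every |λ(B_ω)| = ω−1, so ρ_SOR = 0.96077.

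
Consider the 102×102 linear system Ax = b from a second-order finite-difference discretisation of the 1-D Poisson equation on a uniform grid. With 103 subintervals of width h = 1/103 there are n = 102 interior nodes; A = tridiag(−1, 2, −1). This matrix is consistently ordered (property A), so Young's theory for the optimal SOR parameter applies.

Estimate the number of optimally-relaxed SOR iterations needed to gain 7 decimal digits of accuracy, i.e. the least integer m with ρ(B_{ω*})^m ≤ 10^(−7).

m = 265

[ρ_J] n=102: ρ(B_J) = cos(π/(n+1)) = cos(π/103) = 0.9995349.
√(1−ρ_J²) = |sin(π/103)| = 0.0304962
ω* = 2 / (1 + 0.0304962) = 2 / 1.0304962 ≈ 1.9408126.
[ρ_SOR] ω* − 1 = 0.9408126.
7·ln10 = 16.1181; −ln(0.9408126) = 0.0610113; m = ⌈16.1181/0.0610113⌉ = ⌈264.182⌉ = 265.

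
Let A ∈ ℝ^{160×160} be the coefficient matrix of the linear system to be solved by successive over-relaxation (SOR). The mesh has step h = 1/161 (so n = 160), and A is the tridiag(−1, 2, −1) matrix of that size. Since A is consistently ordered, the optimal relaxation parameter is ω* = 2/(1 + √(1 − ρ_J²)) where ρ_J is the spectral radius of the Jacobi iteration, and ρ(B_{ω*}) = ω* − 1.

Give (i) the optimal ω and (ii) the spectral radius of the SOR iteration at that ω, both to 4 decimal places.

spectrum of D⁻¹(L+U) = {cos(kπ/161) : 1≤k≤160}; ρ_J = cos(π/161) = 0.9998.
√(1 − cos²(π/161)) = sin(π/161) ≈ 0.01951.
[ω*] 2 ÷ (1 + 0.01951) = 2 ÷ 1.01951 = 1.9617.
Hence ρ(B_{ω*}) = 1.9617 − 1 = 0.9617.

ω* = 1.9617, ρ_SOR = 0.9617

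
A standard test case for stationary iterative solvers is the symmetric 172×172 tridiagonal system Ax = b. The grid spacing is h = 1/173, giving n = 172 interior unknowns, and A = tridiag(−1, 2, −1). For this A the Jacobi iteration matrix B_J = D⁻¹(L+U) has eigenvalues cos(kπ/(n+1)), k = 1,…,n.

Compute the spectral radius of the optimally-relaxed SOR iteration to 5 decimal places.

ρ_SOR = 0.96433

½·tridiag(1,0,1) at n=172: λ_k = cos(kπ/173); max |λ| at k=1 ⇒ ρ_J = cos(π/173) ≈ 0.99984.
√(1−ρ_J²) = |sin(π/173)| = 0.018158
Young: ω* = 2/(1+√(1−ρ_J²)) = 2/(1+0.018158) = 2/1.018158 = 1.96433.
[ρ_SOR] ω* − 1 = 0.96433.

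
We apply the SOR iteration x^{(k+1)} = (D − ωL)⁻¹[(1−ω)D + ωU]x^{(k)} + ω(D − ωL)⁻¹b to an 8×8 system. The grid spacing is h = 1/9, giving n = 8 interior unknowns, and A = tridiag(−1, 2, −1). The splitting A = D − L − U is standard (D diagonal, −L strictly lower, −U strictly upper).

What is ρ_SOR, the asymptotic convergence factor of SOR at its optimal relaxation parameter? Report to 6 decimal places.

With n=8, ρ(Jacobi) = cos(π/9) = 0.939693.
√(1−ρ_J²) = |sin(π/9)| = 0.3420201
[ω*] 2 ÷ (1 + 0.3420201) = 2 ÷ 1.3420201 = 1.490291.
and ρ(B_{ω*}) = 1.490291 − 1 = 0.490291.

ρ_SOR = 0.490291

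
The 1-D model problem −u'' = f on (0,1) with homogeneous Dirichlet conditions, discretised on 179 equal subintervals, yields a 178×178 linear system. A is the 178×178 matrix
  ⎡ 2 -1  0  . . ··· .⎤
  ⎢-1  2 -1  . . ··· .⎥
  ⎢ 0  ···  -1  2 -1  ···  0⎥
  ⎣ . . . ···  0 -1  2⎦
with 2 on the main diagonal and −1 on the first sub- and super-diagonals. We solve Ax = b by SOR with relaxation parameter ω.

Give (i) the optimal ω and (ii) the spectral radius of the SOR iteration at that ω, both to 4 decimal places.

ω* = 1.9655, ρ_SOR = 0.9655

B_J for the 178×178 system has eigenvalues cos(kπ/179); ρ_J = cos(π/179) = 0.9998.
√(1−ρ_J²) simplifies to sin(π/179) = 0.01755.
[ω*] 2 ÷ (1 + 0.01755) = 2 ÷ 1.01755 = 1.9655.
Hence ρ(B_{ω*}) = 1.9655 − 1 = 0.9655.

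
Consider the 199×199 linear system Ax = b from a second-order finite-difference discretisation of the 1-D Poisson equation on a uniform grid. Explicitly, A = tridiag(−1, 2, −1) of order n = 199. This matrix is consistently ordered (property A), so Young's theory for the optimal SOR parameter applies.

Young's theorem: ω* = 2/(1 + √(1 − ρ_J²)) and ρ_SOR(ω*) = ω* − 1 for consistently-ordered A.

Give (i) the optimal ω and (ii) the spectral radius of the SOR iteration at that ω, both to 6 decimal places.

ω* = 1.969071, ρ_SOR = 0.969071

B_J for the 199×199 system has eigenvalues cos(kπ/200); ρ_J = cos(π/200) = 0.999877.
√(1 − cos²(π/200)) = sin(π/200) ≈ 0.0157073.
ω* = 2/(1 + 0.0157073) = 2/1.0157073 = 1.969071.
Hence ρ(B_{ω*}) = 1.969071 − 1 = 0.969071.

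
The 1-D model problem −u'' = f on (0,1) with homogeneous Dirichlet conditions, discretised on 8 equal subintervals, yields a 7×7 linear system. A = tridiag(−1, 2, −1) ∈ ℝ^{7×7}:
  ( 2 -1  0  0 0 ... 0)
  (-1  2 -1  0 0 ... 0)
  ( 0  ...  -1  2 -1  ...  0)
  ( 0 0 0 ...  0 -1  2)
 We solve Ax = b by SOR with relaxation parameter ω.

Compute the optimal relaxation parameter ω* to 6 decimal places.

With n=7, ρ(Jacobi) = cos(π/8) = 0.923880.
root = sin(π/8) = 0.3826834  (since 1−cos² = sin²).
So ω* = 2/1.3826834 = 1.446463 (Young).
ρ_SOR = ω* − 1 = 1.446463 − 1 = 0.446463.

ω* = 1.446463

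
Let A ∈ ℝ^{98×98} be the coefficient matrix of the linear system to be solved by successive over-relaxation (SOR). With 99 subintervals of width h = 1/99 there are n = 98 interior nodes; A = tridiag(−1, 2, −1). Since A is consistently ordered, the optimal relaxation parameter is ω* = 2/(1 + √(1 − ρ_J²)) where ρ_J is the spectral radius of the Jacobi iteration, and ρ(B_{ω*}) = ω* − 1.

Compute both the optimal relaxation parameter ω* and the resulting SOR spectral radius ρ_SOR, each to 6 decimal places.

With n=98, ρ(Jacobi) = cos(π/99) = 0.999497.
√(1−ρ_J²) simplifies to sin(π/99) = 0.0317279.
So ω* = 2/1.0317279 = 1.938496 (Young).
[ρ_SOR] ω* − 1 = 0.938496.

ω* = 1.938496, ρ_SOR = 0.938496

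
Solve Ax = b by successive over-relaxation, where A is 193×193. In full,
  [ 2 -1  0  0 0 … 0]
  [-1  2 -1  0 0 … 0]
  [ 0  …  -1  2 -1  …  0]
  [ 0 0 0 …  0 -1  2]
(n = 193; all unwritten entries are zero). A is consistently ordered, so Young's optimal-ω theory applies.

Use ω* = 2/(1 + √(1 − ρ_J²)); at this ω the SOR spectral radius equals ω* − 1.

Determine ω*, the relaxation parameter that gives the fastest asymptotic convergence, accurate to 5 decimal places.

ω* = 1.96813

½·tridiag(1,0,1) at n=193: λ_k = cos(kπ/194); max |λ| at k=1 ⇒ ρ_J = cos(π/194) ≈ 0.99987.
√(1−ρ_J²) simplifies to sin(π/194) = 0.016193.
[ω*] 2 ÷ (1 + 0.016193) = 2 ÷ 1.016193 = 1.96813.
Hence ρ(B_{ω*}) = 1.96813 − 1 = 0.96813.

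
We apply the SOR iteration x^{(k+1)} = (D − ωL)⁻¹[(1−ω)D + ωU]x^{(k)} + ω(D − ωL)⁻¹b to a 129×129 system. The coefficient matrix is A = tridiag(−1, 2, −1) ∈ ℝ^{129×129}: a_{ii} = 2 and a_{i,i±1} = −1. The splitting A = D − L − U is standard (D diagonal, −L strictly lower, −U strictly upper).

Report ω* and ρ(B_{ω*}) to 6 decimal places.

ρ_J = max_k |cos(kπ/130)| = cos(π/130) = 0.999708
√(1 − cos²(π/130)) = sin(π/130) ≈ 0.0241637.
Young: ω* = 2/(1+√(1−ρ_J²)) = 2/(1+0.0241637) = 2/1.0241637 = 1.952813.
ρ_SOR = ω* − 1 = 1.952813 − 1 = 0.952813.

ω* = 1.952813, ρ_SOR = 0.952813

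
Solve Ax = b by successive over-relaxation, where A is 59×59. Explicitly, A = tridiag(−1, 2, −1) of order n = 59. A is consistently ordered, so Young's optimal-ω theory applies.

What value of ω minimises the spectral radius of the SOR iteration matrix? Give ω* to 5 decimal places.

ω* = 1.90053

½·tridiag(1,0,1) at n=59: λ_k = cos(kπ/60); max |λ| at k=1 ⇒ ρ_J = cos(π/60) ≈ 0.99863.
√(1−ρ_J²) simplifies to sin(π/60) = 0.052336.
Young: ω* = 2/(1+√(1−ρ_J²)) = 2/(1+0.052336) = 2/1.052336 = 1.90053.
ρ_SOR = ω* − 1 = 1.90053 − 1 = 0.90053.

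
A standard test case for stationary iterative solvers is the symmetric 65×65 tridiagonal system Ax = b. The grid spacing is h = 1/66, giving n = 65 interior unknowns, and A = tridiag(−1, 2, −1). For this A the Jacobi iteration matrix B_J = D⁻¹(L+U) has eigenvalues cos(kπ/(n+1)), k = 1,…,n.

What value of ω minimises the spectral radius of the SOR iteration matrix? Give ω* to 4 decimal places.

ω* = 1.9092

ρ_J = max_k |cos(kπ/66)| = cos(π/66) = 0.9989
root = sin(π/66) = 0.04758  (since 1−cos² = sin²).
ω* = 2/(1 + 0.04758) = 2/1.04758 = 1.9092.
and ρ(B_{ω*}) = 1.9092 − 1 = 0.9092.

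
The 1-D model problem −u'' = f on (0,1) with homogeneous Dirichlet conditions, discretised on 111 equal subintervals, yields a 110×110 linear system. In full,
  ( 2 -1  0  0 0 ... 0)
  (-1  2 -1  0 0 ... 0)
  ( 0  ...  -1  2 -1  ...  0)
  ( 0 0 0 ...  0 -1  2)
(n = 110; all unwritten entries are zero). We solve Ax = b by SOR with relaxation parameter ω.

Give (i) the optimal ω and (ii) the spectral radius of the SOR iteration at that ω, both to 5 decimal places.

ω* = 1.94496, ρ_SOR = 0.94496

½·tridiag(1,0,1) at n=110: λ_k = cos(kπ/111); max |λ| at k=1 ⇒ ρ_J = cos(π/111) ≈ 0.99960.
√(1−ρ_J²) = |sin(π/111)| = 0.028299
Then 2/(1+√(1−ρ_J²)) = 2/(1+0.028299); ω* = 2/1.028299 = 1.94496.
ρ(B_{ω*}) = ω*−1 = 0.94496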